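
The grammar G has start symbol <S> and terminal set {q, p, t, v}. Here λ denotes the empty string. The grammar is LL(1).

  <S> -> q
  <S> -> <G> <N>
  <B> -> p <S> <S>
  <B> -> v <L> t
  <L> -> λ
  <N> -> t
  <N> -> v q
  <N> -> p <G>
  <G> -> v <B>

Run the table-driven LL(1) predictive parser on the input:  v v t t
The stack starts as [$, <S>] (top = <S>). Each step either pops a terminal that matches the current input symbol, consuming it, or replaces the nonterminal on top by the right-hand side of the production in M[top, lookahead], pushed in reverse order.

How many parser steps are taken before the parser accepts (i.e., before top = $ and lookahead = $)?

step 1: stack=$ <S>  input=v v t t $  — expand <S> -> <G> <N>
step 2: stack=$ <N> <G>  input=v v t t $  — expand <G> -> v <B>
step 3: stack=$ <N> <B> v  input=v v t t $  — match v
step 4: stack=$ <N> <B>  input=v t t $  — expand <B> -> v <L> t
step 5: stack=$ <N> t <L> v  input=v t t $  — match v
step 6: stack=$ <N> t <L>  input=t t $  — expand <L> -> λ
step 7: stack=$ <N> t  input=t t $  — match t
step 8: stack=$ <N>  input=t $  — expand <N> -> t
step 9: stack=$ t  input=t $  — match t
Accept reached after 9 steps.

9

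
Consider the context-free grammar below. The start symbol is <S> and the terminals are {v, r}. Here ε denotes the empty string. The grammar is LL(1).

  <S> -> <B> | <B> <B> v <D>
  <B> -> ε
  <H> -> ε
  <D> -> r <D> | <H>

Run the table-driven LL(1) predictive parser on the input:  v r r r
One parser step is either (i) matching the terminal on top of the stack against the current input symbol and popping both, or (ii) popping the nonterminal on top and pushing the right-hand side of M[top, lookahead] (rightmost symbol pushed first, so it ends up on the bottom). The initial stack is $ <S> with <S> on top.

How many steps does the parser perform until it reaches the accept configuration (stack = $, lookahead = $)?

      Stack            Input      Action
   1  $ <S>            v r r r $  expand <S> -> <B> <B> v <D>
   2  $ <D> v <B> <B>  v r r r $  expand <B> -> ε
   3  $ <D> v <B>      v r r r $  expand <B> -> ε
   4  $ <D> v          v r r r $  match v
   5  $ <D>            r r r $    expand <D> -> r <D>
   6  $ <D> r          r r r $    match r
   7  $ <D>            r r $      expand <D> -> r <D>
   8  $ <D> r          r r $      match r
   9  $ <D>            r $        expand <D> -> r <D>
  10  $ <D> r          r $        match r
  11  $ <D>            $          expand <D> -> <H>
  12  $ <H>            $          expand <H> -> ε
Accept reached after 12 steps.

12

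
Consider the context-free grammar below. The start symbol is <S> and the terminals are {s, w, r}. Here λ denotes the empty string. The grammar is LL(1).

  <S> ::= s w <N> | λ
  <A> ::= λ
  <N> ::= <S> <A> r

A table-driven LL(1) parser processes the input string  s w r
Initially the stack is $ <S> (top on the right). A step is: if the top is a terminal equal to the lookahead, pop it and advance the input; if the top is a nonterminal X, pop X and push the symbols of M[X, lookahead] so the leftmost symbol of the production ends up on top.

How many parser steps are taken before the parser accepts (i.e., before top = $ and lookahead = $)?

7

     Stack        Input    Action
  1  $ <S>        s w r $  expand <S> ::= s w <N>
  2  $ <N> w s    s w r $  match s
  3  $ <N> w      w r $    match w
  4  $ <N>        r $      expand <N> ::= <S> <A> r
  5  $ r <A> <S>  r $      expand <S> ::= λ
  6  $ r <A>      r $      expand <A> ::= λ
  7  $ r          r $      match r
Accept reached after 7 steps.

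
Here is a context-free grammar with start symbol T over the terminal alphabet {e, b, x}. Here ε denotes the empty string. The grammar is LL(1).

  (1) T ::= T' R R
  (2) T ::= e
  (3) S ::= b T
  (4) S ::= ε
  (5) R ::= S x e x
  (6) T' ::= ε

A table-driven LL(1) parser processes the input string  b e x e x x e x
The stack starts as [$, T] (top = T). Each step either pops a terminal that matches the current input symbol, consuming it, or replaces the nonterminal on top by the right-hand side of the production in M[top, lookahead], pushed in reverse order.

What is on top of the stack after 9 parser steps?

x

step 1: stack=$ T  input=b e x e x x e x $  — expand T ::= T' R R
step 2: stack=$ R R T'  input=b e x e x x e x $  — expand T' ::= ε
step 3: stack=$ R R  input=b e x e x x e x $  — expand R ::= S x e x
step 4: stack=$ R x e x S  input=b e x e x x e x $  — expand S ::= b T
step 5: stack=$ R x e x T b  input=b e x e x x e x $  — match b
step 6: stack=$ R x e x T  input=e x e x x e x $  — expand T ::= e
step 7: stack=$ R x e x e  input=e x e x x e x $  — match e
step 8: stack=$ R x e x  input=x e x x e x $  — match x
step 9: stack=$ R x e  input=e x x e x $  — match e
Stack after step 9: $ R x (top = x).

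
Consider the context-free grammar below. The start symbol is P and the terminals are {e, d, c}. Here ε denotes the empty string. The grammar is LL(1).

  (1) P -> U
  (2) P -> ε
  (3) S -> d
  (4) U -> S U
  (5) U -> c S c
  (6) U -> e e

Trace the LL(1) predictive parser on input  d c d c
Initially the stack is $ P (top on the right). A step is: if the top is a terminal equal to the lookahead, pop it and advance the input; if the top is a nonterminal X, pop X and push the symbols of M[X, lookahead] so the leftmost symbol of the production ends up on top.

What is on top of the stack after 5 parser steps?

c

step 1: stack=$ P  input=d c d c $  — expand P -> U
step 2: stack=$ U  input=d c d c $  — expand U -> S U
step 3: stack=$ U S  input=d c d c $  — expand S -> d
step 4: stack=$ U d  input=d c d c $  — match d
step 5: stack=$ U  input=c d c $  — expand U -> c S c
Stack after step 5: $ c S c (top = c).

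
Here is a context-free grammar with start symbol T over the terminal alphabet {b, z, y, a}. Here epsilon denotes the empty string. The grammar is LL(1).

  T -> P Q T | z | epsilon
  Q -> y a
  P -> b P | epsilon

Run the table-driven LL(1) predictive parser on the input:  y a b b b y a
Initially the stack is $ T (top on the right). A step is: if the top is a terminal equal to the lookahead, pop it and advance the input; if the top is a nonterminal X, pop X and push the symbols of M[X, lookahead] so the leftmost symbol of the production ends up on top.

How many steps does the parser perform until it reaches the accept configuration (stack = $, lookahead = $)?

17

step 1: stack=$ T  input=y a b b b y a $  — expand T -> P Q T
step 2: stack=$ T Q P  input=y a b b b y a $  — expand P -> epsilon
step 3: stack=$ T Q  input=y a b b b y a $  — expand Q -> y a
step 4: stack=$ T a y  input=y a b b b y a $  — match y
step 5: stack=$ T a  input=a b b b y a $  — match a
step 6: stack=$ T  input=b b b y a $  — expand T -> P Q T
step 7: stack=$ T Q P  input=b b b y a $  — expand P -> b P
step 8: stack=$ T Q P b  input=b b b y a $  — match b
step 9: stack=$ T Q P  input=b b y a $  — expand P -> b P
step 10: stack=$ T Q P b  input=b b y a $  — match b
step 11: stack=$ T Q P  input=b y a $  — expand P -> b P
step 12: stack=$ T Q P b  input=b y a $  — match b
step 13: stack=$ T Q P  input=y a $  — expand P -> epsilon
step 14: stack=$ T Q  input=y a $  — expand Q -> y a
step 15: stack=$ T a y  input=y a $  — match y
step 16: stack=$ T a  input=a $  — match a
step 17: stack=$ T  input=$  — expand T -> epsilon
Accept reached after 17 steps.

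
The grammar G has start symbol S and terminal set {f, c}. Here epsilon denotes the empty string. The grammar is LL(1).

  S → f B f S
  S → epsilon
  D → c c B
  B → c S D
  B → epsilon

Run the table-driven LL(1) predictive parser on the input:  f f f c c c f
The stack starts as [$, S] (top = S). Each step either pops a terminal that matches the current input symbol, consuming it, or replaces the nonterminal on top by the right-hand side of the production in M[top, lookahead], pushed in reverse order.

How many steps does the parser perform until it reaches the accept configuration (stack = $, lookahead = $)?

step 1: stack=$ S  input=f f f c c c f $  — expand S → f B f S
step 2: stack=$ S f B f  input=f f f c c c f $  — match f
step 3: stack=$ S f B  input=f f c c c f $  — expand B → epsilon
step 4: stack=$ S f  input=f f c c c f $  — match f
step 5: stack=$ S  input=f c c c f $  — expand S → f B f S
step 6: stack=$ S f B f  input=f c c c f $  — match f
step 7: stack=$ S f B  input=c c c f $  — expand B → c S D
step 8: stack=$ S f D S c  input=c c c f $  — match c
step 9: stack=$ S f D S  input=c c f $  — expand S → epsilon
step 10: stack=$ S f D  input=c c f $  — expand D → c c B
step 11: stack=$ S f B c c  input=c c f $  — match c
step 12: stack=$ S f B c  input=c f $  — match c
step 13: stack=$ S f B  input=f $  — expand B → epsilon
step 14: stack=$ S f  input=f $  — match f
step 15: stack=$ S  input=$  — expand S → epsilon
Accept reached after 15 steps.

15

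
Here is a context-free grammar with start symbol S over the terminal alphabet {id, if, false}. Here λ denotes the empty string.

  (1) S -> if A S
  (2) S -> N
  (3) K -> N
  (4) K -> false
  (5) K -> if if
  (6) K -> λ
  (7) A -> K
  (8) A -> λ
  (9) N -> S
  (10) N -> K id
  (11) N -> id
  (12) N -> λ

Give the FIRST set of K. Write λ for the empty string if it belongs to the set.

FIRST(S): from S->if A S we get {if}; from S->N we get {λ, false, id, if}. So FIRST(S) = {λ, false, id, if}.
FIRST(K): from K->N we get {λ, false, id, if}; from K->false we get {false}; from K->if if we get {if}; from K->λ we get {λ}. So FIRST(K) = {λ, false, id, if}.
FIRST(A): from A->K we get {λ, false, id, if}; from A->λ we get {λ}. So FIRST(A) = {λ, false, id, if}.
FIRST(N): from N->S we get {λ, false, id, if}; from N->K id we get {false, id, if}; from N->id we get {id}; from N->λ we get {λ}. So FIRST(N) = {λ, false, id, if}.

{λ, false, id, if}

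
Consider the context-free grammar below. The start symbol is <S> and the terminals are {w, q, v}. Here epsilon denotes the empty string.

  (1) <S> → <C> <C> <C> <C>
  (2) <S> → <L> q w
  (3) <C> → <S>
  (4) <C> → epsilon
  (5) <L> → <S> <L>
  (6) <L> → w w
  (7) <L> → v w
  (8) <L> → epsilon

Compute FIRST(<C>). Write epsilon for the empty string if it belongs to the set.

FIRST(<S>): from <S>→<C> <C> <C> <C> we get {epsilon, q, v, w}; from <S>→<L> q w we get {q, v, w}. So FIRST(<S>) = {epsilon, q, v, w}.
FIRST(<C>): from <C>→<S> we get {epsilon, q, v, w}; from <C>→epsilon we get {epsilon}. So FIRST(<C>) = {epsilon, q, v, w}.
FIRST(<L>): from <L>→<S> <L> we get {epsilon, q, v, w}; from <L>→w w we get {w}; from <L>→v w we get {v}; from <L>→epsilon we get {epsilon}. So FIRST(<L>) = {epsilon, q, v, w}.

{epsilon, q, v, w}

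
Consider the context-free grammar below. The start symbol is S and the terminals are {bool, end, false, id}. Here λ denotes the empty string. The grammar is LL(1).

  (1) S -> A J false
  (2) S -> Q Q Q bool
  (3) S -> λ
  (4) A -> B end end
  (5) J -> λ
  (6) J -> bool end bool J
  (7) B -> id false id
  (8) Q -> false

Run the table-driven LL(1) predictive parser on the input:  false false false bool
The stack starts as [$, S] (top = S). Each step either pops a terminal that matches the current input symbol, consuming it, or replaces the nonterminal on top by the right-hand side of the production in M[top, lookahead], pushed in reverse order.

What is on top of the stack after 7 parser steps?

bool

     Stack             Input                     Action
  1  $ S               false false false bool $  expand S -> Q Q Q bool
  2  $ bool Q Q Q      false false false bool $  expand Q -> false
  3  $ bool Q Q false  false false false bool $  match false
  4  $ bool Q Q        false false bool $        expand Q -> false
  5  $ bool Q false    false false bool $        match false
  6  $ bool Q          false bool $              expand Q -> false
  7  $ bool false      false bool $              match false
Stack after step 7: $ bool (top = bool).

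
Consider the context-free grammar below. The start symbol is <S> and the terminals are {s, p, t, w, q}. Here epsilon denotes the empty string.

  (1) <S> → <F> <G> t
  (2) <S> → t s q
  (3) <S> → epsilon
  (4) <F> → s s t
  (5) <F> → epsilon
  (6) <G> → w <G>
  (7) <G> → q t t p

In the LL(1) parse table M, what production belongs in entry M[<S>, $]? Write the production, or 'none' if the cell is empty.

<S> → epsilon

FIRST(<F>): from <F>→s s t we get {s}; from <F>→epsilon we get {epsilon}. So FIRST(<F>) = {epsilon, s}.
FIRST(<G>): from <G>→w <G> we get {w}; from <G>→q t t p we get {q}. So FIRST(<G>) = {q, w}.
FIRST(<S>): from <S>→<F> <G> t we get {q, s, w}; from <S>→t s q we get {t}; from <S>→epsilon we get {epsilon}. So FIRST(<S>) = {epsilon, q, s, t, w}.
FOLLOW(<S>) includes $ since <S> is the start symbol.
FOLLOW(<S>): <S> appears on no right-hand side. Thus FOLLOW(<S>) = {$}.
For <S> → <F> <G> t: FIRST(<F> <G> t) = {q, s, w}, so it goes in M[<S>, t] for t ∈ {q, s, w}.
For <S> → t s q: FIRST(t s q) = {t}, so it goes in M[<S>, t] for t ∈ {t}.
For <S> → epsilon: FIRST(epsilon) = {epsilon}, so it goes in M[<S>, t] for t ∈ {}; since epsilon ∈ FIRST, also for every t ∈ FOLLOW(<S>) = {$}.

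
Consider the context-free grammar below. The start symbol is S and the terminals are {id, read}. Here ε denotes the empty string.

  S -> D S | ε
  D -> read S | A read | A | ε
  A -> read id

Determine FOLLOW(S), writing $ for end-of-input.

{$, read}

FIRST(A) = {read}
FIRST(D) = {ε, read}  (via A read, A)
FIRST(S) = {ε, read}  (via D S)
FOLLOW(S) includes $ since S is the start symbol.
FOLLOW(S): in S->D S, the suffix after S is empty (adds nothing new); in D->read S, the suffix after S is empty, so FOLLOW(S) ⊇ FOLLOW(D) = {$, read}. Thus FOLLOW(S) = {$, read}.
FOLLOW(D): in S->D S, D is followed by S with FIRST {ε, read}; in S->D S, the suffix after D is nullable, so FOLLOW(D) ⊇ FOLLOW(S) = {$, read}. Thus FOLLOW(D) = {$, read}.
FOLLOW(A): in D->A read, A is followed by read with FIRST {read}; in D->A, the suffix after A is empty, so FOLLOW(A) ⊇ FOLLOW(D) = {$, read}. Thus FOLLOW(A) = {$, read}.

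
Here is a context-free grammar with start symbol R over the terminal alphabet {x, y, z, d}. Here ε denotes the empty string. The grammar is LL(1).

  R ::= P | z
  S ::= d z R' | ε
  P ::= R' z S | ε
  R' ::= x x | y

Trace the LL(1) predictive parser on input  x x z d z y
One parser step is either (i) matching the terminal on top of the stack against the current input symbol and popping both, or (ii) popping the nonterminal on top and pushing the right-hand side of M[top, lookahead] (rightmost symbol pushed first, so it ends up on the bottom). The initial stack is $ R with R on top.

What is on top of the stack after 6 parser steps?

     Stack      Input          Action
  1  $ R        x x z d z y $  expand R ::= P
  2  $ P        x x z d z y $  expand P ::= R' z S
  3  $ S z R'   x x z d z y $  expand R' ::= x x
  4  $ S z x x  x x z d z y $  match x
  5  $ S z x    x z d z y $    match x
  6  $ S z      z d z y $      match z
Stack after step 6: $ S (top = S).

S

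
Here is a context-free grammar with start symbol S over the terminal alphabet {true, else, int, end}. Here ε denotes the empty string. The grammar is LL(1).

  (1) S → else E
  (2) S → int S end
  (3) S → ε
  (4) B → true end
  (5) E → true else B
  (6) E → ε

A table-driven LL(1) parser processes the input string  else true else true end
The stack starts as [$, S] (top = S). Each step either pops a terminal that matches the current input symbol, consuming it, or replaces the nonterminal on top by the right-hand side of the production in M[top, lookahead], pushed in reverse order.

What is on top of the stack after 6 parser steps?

true

     Stack          Input                      Action
  1  $ S            else true else true end $  expand S → else E
  2  $ E else       else true else true end $  match else
  3  $ E            true else true end $       expand E → true else B
  4  $ B else true  true else true end $       match true
  5  $ B else       else true end $            match else
  6  $ B            true end $                 expand B → true end
Stack after step 6: $ end true (top = true).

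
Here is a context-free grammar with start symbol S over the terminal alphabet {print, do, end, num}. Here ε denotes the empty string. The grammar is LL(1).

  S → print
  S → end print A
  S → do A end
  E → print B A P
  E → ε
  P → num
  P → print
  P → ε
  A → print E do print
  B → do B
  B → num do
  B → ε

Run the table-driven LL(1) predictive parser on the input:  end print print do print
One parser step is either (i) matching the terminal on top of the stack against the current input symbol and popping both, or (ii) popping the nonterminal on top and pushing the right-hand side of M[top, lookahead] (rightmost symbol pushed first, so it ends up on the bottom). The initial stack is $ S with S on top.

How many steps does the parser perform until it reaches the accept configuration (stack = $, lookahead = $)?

8

step 1: stack=$ S  input=end print print do print $  — expand S → end print A
step 2: stack=$ A print end  input=end print print do print $  — match end
step 3: stack=$ A print  input=print print do print $  — match print
step 4: stack=$ A  input=print do print $  — expand A → print E do print
step 5: stack=$ print do E print  input=print do print $  — match print
step 6: stack=$ print do E  input=do print $  — expand E → ε
step 7: stack=$ print do  input=do print $  — match do
step 8: stack=$ print  input=print $  — match print
Accept reached after 8 steps.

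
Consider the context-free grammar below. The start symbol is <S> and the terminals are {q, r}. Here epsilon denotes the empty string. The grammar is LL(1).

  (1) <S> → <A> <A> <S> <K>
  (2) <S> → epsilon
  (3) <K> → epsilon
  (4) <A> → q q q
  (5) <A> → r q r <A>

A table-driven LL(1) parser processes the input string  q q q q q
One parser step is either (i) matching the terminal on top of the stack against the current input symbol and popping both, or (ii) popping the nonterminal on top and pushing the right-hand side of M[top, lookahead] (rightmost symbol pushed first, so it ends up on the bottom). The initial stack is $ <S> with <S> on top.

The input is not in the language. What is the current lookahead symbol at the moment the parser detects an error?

step 1: stack=$ <S>  input=q q q q q $  — expand <S> → <A> <A> <S> <K>
step 2: stack=$ <K> <S> <A> <A>  input=q q q q q $  — expand <A> → q q q
step 3: stack=$ <K> <S> <A> q q q  input=q q q q q $  — match q
step 4: stack=$ <K> <S> <A> q q  input=q q q q $  — match q
step 5: stack=$ <K> <S> <A> q  input=q q q $  — match q
step 6: stack=$ <K> <S> <A>  input=q q $  — expand <A> → q q q
step 7: stack=$ <K> <S> q q q  input=q q $  — match q
step 8: stack=$ <K> <S> q q  input=q $  — match q
step 9: stack=$ <K> <S> q  input=$  — error: top is terminal q but lookahead is $

$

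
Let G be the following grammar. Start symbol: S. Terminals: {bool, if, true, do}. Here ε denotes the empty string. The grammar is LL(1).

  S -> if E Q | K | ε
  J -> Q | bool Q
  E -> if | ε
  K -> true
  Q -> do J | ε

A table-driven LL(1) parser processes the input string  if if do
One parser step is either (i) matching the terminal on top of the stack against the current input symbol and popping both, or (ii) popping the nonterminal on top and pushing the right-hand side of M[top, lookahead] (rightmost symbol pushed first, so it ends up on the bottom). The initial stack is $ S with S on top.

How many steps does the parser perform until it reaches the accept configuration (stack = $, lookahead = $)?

step 1: stack=$ S  input=if if do $  — expand S -> if E Q
step 2: stack=$ Q E if  input=if if do $  — match if
step 3: stack=$ Q E  input=if do $  — expand E -> if
step 4: stack=$ Q if  input=if do $  — match if
step 5: stack=$ Q  input=do $  — expand Q -> do J
step 6: stack=$ J do  input=do $  — match do
step 7: stack=$ J  input=$  — expand J -> Q
step 8: stack=$ Q  input=$  — expand Q -> ε
Accept reached after 8 steps.

8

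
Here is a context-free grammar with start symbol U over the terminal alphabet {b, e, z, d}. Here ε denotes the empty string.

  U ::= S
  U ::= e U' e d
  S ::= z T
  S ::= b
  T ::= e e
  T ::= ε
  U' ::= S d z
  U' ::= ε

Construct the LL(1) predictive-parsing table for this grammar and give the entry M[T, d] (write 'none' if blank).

FIRST(S): from S::=z T we get {z}; from S::=b we get {b}. So FIRST(S) = {b, z}.
FIRST(T): from T::=e e we get {e}; from T::=ε we get {ε}. So FIRST(T) = {ε, e}.
FIRST(U): from U::=S we get {b, z}; from U::=e U' e d we get {e}. So FIRST(U) = {b, e, z}.
FIRST(U'): from U'::=S d z we get {b, z}; from U'::=ε we get {ε}. So FIRST(U') = {ε, b, z}.
FOLLOW(U) includes $ since U is the start symbol.
FOLLOW(S): in U::=S, the suffix after S is empty, so FOLLOW(S) ⊇ FOLLOW(U) = {$}; in U'::=S d z, S is followed by d z with FIRST {d}. Thus FOLLOW(S) = {$, d}.
FOLLOW(T): in S::=z T, the suffix after T is empty, so FOLLOW(T) ⊇ FOLLOW(S) = {$, d}. Thus FOLLOW(T) = {$, d}.
For T ::= e e: FIRST(e e) = {e}, so it goes in M[T, t] for t ∈ {e}.
For T ::= ε: FIRST(ε) = {ε}, so it goes in M[T, t] for t ∈ {}; since ε ∈ FIRST, also for every t ∈ FOLLOW(T) = {$, d}.

T ::= ε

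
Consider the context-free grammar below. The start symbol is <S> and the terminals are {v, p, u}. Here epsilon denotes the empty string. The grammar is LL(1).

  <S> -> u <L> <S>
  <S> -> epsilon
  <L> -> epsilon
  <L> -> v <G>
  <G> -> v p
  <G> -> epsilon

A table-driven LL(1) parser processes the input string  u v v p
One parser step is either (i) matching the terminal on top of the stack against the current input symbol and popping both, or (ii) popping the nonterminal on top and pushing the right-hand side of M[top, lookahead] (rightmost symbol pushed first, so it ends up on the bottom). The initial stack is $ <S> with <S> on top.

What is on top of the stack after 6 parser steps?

     Stack        Input      Action
  1  $ <S>        u v v p $  expand <S> -> u <L> <S>
  2  $ <S> <L> u  u v v p $  match u
  3  $ <S> <L>    v v p $    expand <L> -> v <G>
  4  $ <S> <G> v  v v p $    match v
  5  $ <S> <G>    v p $      expand <G> -> v p
  6  $ <S> p v    v p $      match v
Stack after step 6: $ <S> p (top = p).

p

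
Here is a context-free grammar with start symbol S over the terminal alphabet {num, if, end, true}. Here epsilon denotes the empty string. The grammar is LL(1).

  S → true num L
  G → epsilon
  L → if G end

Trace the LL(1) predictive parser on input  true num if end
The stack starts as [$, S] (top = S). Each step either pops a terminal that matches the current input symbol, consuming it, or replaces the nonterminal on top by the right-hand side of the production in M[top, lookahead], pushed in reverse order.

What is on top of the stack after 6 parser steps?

     Stack         Input              Action
  1  $ S           true num if end $  expand S → true num L
  2  $ L num true  true num if end $  match true
  3  $ L num       num if end $       match num
  4  $ L           if end $           expand L → if G end
  5  $ end G if    if end $           match if
  6  $ end G       end $              expand G → epsilon
Stack after step 6: $ end (top = end).

end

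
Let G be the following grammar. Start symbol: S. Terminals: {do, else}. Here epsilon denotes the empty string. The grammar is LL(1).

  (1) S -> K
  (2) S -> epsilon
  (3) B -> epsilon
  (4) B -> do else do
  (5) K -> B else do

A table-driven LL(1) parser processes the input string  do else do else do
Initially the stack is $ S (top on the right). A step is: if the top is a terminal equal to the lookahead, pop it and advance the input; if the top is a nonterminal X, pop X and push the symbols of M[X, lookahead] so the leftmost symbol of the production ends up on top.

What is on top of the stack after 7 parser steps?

step 1: stack=$ S  input=do else do else do $  — expand S -> K
step 2: stack=$ K  input=do else do else do $  — expand K -> B else do
step 3: stack=$ do else B  input=do else do else do $  — expand B -> do else do
step 4: stack=$ do else do else do  input=do else do else do $  — match do
step 5: stack=$ do else do else  input=else do else do $  — match else
step 6: stack=$ do else do  input=do else do $  — match do
step 7: stack=$ do else  input=else do $  — match else
Stack after step 7: $ do (top = do).

do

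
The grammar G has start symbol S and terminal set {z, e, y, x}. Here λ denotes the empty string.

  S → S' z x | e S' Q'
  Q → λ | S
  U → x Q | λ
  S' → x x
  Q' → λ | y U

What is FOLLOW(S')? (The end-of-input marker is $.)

FIRST(U): from U→x Q we get {x}; from U→λ we get {λ}. So FIRST(U) = {λ, x}.
FIRST(S'): from S'→x x we get {x}. So FIRST(S') = {x}.
FIRST(Q'): from Q'→λ we get {λ}; from Q'→y U we get {y}. So FIRST(Q') = {λ, y}.
FIRST(S): from S→S' z x we get {x}; from S→e S' Q' we get {e}. So FIRST(S) = {e, x}.
FIRST(Q): from Q→λ we get {λ}; from Q→S we get {e, x}. So FIRST(Q) = {λ, e, x}.
FOLLOW(S) includes $ since S is the start symbol.
FOLLOW(S): in Q→S, the suffix after S is empty, so FOLLOW(S) ⊇ FOLLOW(Q) = {$}. Thus FOLLOW(S) = {$}.
FOLLOW(S'): in S→S' z x, S' is followed by z x with FIRST {z}; in S→e S' Q', S' is followed by Q' with FIRST {λ, y}; in S→e S' Q', the suffix after S' is nullable, so FOLLOW(S') ⊇ FOLLOW(S) = {$}. Thus FOLLOW(S') = {$, y, z}.
FOLLOW(Q'): in S→e S' Q', the suffix after Q' is empty, so FOLLOW(Q') ⊇ FOLLOW(S) = {$}. Thus FOLLOW(Q') = {$}.
FOLLOW(U): in Q'→y U, the suffix after U is empty, so FOLLOW(U) ⊇ FOLLOW(Q') = {$}. Thus FOLLOW(U) = {$}.
FOLLOW(Q): in U→x Q, the suffix after Q is empty, so FOLLOW(Q) ⊇ FOLLOW(U) = {$}. Thus FOLLOW(Q) = {$}.

{$, y, z}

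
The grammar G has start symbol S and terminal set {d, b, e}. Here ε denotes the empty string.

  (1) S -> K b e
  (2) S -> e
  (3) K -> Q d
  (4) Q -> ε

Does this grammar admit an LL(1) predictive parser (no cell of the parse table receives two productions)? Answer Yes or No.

Yes

FIRST(S) = {d, e}
FIRST(K) = {d}
FIRST(Q) = {ε}
FOLLOW(S) = {$}
FOLLOW(K) = {b}
FOLLOW(Q) = {d}
Each cell of M receives at most one production.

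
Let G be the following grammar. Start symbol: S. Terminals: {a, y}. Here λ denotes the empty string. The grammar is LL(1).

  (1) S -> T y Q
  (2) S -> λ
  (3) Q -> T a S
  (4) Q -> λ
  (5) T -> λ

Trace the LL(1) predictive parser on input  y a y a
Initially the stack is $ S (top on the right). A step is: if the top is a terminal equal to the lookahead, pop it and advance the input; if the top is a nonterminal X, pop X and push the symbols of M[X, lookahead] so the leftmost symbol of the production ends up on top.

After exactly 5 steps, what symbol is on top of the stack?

a

     Stack    Input      Action
  1  $ S      y a y a $  expand S -> T y Q
  2  $ Q y T  y a y a $  expand T -> λ
  3  $ Q y    y a y a $  match y
  4  $ Q      a y a $    expand Q -> T a S
  5  $ S a T  a y a $    expand T -> λ
Stack after step 5: $ S a (top = a).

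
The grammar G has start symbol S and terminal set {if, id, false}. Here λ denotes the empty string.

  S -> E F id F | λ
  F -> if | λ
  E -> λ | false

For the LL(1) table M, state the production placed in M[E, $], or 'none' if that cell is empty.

FIRST(F): from F->if we get {if}; from F->λ we get {λ}. So FIRST(F) = {λ, if}.
FIRST(E): from E->λ we get {λ}; from E->false we get {false}. So FIRST(E) = {λ, false}.
FIRST(S): from S->E F id F we get {false, id, if}; from S->λ we get {λ}. So FIRST(S) = {λ, false, id, if}.
FOLLOW(S) includes $ since S is the start symbol.
FOLLOW(E): in S->E F id F, E is followed by F id F with FIRST {id, if}. Thus FOLLOW(E) = {id, if}.
For E -> λ: FIRST(λ) = {λ}, so it goes in M[E, t] for t ∈ {}; since λ ∈ FIRST, also for every t ∈ FOLLOW(E) = {id, if}.
For E -> false: FIRST(false) = {false}, so it goes in M[E, t] for t ∈ {false}.
None of these place a production in M[E, $].

none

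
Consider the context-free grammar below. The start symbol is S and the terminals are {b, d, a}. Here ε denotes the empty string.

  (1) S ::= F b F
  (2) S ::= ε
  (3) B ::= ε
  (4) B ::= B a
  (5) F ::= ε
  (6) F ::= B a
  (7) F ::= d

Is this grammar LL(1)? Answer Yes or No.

FIRST(S) = {ε, a, b, d}
FIRST(B) = {ε, a}
FIRST(F) = {ε, a, d}
FOLLOW(S) = {$}
FOLLOW(B) = {a}
FOLLOW(F) = {$, b}
Cell M[B, a] receives both B ::= ε and B ::= B a — the grammar is not LL(1).

No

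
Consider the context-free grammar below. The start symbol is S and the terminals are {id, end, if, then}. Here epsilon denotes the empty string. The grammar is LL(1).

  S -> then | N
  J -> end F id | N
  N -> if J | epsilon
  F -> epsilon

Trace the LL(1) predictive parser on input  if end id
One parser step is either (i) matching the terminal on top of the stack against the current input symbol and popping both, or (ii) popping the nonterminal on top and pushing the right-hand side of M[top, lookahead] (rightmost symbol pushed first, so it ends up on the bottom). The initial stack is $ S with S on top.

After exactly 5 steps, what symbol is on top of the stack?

F

step 1: stack=$ S  input=if end id $  — expand S -> N
step 2: stack=$ N  input=if end id $  — expand N -> if J
step 3: stack=$ J if  input=if end id $  — match if
step 4: stack=$ J  input=end id $  — expand J -> end F id
step 5: stack=$ id F end  input=end id $  — match end
Stack after step 5: $ id F (top = F).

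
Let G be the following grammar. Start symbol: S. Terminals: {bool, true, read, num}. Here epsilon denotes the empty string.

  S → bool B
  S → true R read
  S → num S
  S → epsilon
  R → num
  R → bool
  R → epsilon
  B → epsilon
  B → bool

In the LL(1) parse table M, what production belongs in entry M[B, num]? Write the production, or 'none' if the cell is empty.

none

FIRST(S) = {epsilon, bool, num, true}
FIRST(R) = {epsilon, bool, num}
FIRST(B) = {epsilon, bool}
FOLLOW(S) includes $ since S is the start symbol.
FOLLOW(S): in S→num S, the suffix after S is empty (adds nothing new). Thus FOLLOW(S) = {$}.
FOLLOW(B): in S→bool B, the suffix after B is empty, so FOLLOW(B) ⊇ FOLLOW(S) = {$}. Thus FOLLOW(B) = {$}.
For B → epsilon: FIRST(epsilon) = {epsilon}, so it goes in M[B, t] for t ∈ {}; since epsilon ∈ FIRST, also for every t ∈ FOLLOW(B) = {$}.
For B → bool: FIRST(bool) = {bool}, so it goes in M[B, t] for t ∈ {bool}.
None of these place a production in M[B, num].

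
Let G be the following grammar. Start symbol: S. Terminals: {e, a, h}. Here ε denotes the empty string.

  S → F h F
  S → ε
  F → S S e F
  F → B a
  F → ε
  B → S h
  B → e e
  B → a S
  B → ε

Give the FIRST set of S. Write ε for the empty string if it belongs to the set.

FIRST(S) = {ε, a, e, h}  (via F h F)
FIRST(B) = {ε, a, e, h}  (via S h)
FIRST(F) = {ε, a, e, h}  (via S S e F, B a)

{ε, a, e, h}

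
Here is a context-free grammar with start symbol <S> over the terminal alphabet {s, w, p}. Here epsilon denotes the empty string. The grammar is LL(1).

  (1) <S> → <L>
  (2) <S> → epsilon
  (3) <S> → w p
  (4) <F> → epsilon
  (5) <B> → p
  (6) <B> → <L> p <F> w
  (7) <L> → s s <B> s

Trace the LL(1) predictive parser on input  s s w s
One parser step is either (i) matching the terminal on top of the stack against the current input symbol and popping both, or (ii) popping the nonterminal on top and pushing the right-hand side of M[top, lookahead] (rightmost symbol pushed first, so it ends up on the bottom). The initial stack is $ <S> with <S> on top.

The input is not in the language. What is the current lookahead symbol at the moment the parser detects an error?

w

     Stack        Input      Action
  1  $ <S>        s s w s $  expand <S> → <L>
  2  $ <L>        s s w s $  expand <L> → s s <B> s
  3  $ s <B> s s  s s w s $  match s
  4  $ s <B> s    s w s $    match s
  5  $ s <B>      w s $      error: M[<B>, w] is empty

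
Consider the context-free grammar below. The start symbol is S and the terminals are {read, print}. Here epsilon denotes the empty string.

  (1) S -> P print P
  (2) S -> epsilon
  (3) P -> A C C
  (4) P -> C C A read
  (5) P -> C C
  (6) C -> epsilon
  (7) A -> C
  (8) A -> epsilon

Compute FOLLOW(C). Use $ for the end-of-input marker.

{$, print, read}

FIRST(C) = {epsilon}
FIRST(A) = {epsilon}  (via C)
FIRST(P) = {epsilon, read}  (via A C C, C C A read, C C)
FIRST(S) = {epsilon, print, read}  (via P print P)
FOLLOW(S) includes $ since S is the start symbol.
FOLLOW(S): S appears on no right-hand side. Thus FOLLOW(S) = {$}.
FOLLOW(P): in S->P print P (occurrence 1), P is followed by print P with FIRST {print}; in S->P print P (occurrence 2), the suffix after P is empty, so FOLLOW(P) ⊇ FOLLOW(S) = {$}. Thus FOLLOW(P) = {$, print}.
FOLLOW(A): in P->A C C, A is followed by C C with FIRST {epsilon}; in P->A C C, the suffix after A is nullable, so FOLLOW(A) ⊇ FOLLOW(P) = {$, print}; in P->C C A read, A is followed by read with FIRST {read}. Thus FOLLOW(A) = {$, print, read}.
FOLLOW(C): in P->A C C (occurrence 1), C is followed by C with FIRST {epsilon}; in P->A C C (occurrence 1), the suffix after C is nullable, so FOLLOW(C) ⊇ FOLLOW(P) = {$, print}; in P->A C C (occurrence 2), the suffix after C is empty, so FOLLOW(C) ⊇ FOLLOW(P) = {$, print}; in P->C C A read (occurrence 1), C is followed by C A read with FIRST {read}; in P->C C A read (occurrence 2), C is followed by A read with FIRST {read}; in P->C C (occurrence 1), C is followed by C with FIRST {epsilon}; in P->C C (occurrence 1), the suffix after C is nullable, so FOLLOW(C) ⊇ FOLLOW(P) = {$, print}; in P->C C (occurrence 2), the suffix after C is empty, so FOLLOW(C) ⊇ FOLLOW(P) = {$, print}; in A->C, the suffix after C is empty, so FOLLOW(C) ⊇ FOLLOW(A) = {$, print, read}. Thus FOLLOW(C) = {$, print, read}.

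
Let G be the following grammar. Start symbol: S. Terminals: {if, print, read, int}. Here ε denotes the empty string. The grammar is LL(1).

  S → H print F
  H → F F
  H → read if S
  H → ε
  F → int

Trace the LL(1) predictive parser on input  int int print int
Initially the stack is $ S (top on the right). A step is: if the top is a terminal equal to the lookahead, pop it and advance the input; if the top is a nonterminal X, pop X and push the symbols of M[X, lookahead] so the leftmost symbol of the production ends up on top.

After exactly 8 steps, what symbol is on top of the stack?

step 1: stack=$ S  input=int int print int $  — expand S → H print F
step 2: stack=$ F print H  input=int int print int $  — expand H → F F
step 3: stack=$ F print F F  input=int int print int $  — expand F → int
step 4: stack=$ F print F int  input=int int print int $  — match int
step 5: stack=$ F print F  input=int print int $  — expand F → int
step 6: stack=$ F print int  input=int print int $  — match int
step 7: stack=$ F print  input=print int $  — match print
step 8: stack=$ F  input=int $  — expand F → int
Stack after step 8: $ int (top = int).

int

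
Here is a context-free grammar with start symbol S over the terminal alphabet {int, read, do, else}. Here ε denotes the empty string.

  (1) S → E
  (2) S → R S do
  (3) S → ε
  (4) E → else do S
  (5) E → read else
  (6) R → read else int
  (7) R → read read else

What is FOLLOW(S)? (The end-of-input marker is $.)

FIRST(E) = {else, read}
FIRST(R) = {read}
FIRST(S) = {ε, else, read}  (via E, R S do)
FOLLOW(S) includes $ since S is the start symbol.
FOLLOW(R): in S→R S do, R is followed by S do with FIRST {do, else, read}. Thus FOLLOW(R) = {do, else, read}.
FOLLOW(S): in S→R S do, S is followed by do with FIRST {do}; in E→else do S, the suffix after S is empty, so FOLLOW(S) ⊇ FOLLOW(E) = {$, do}. Thus FOLLOW(S) = {$, do}.
FOLLOW(E): in S→E, the suffix after E is empty, so FOLLOW(E) ⊇ FOLLOW(S) = {$, do}. Thus FOLLOW(E) = {$, do}.

{$, do}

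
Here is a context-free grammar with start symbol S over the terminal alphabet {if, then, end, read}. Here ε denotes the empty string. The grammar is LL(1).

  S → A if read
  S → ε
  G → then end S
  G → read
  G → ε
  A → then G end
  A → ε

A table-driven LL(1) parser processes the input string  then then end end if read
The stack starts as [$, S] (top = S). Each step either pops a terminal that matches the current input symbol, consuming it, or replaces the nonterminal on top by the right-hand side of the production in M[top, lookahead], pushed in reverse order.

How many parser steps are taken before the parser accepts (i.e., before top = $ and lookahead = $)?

      Stack                     Input                        Action
   1  $ S                       then then end end if read $  expand S → A if read
   2  $ read if A               then then end end if read $  expand A → then G end
   3  $ read if end G then      then then end end if read $  match then
   4  $ read if end G           then end end if read $       expand G → then end S
   5  $ read if end S end then  then end end if read $       match then
   6  $ read if end S end       end end if read $            match end
   7  $ read if end S           end if read $                expand S → ε
   8  $ read if end             end if read $                match end
   9  $ read if                 if read $                    match if
  10  $ read                    read $                       match read
Accept reached after 10 steps.

10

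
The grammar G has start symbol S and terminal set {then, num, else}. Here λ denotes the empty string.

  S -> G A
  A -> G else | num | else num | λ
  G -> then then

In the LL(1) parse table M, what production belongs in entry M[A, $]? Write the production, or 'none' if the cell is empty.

FIRST(G) = {then}
FIRST(S) = {then}  (via G A)
FIRST(A) = {λ, else, num, then}  (via G else)
FOLLOW(S) includes $ since S is the start symbol.
FOLLOW(S): S appears on no right-hand side. Thus FOLLOW(S) = {$}.
FOLLOW(A): in S->G A, the suffix after A is empty, so FOLLOW(A) ⊇ FOLLOW(S) = {$}. Thus FOLLOW(A) = {$}.
For A -> G else: FIRST(G else) = {then}, so it goes in M[A, t] for t ∈ {then}.
For A -> num: FIRST(num) = {num}, so it goes in M[A, t] for t ∈ {num}.
For A -> else num: FIRST(else num) = {else}, so it goes in M[A, t] for t ∈ {else}.
For A -> λ: FIRST(λ) = {λ}, so it goes in M[A, t] for t ∈ {}; since λ ∈ FIRST, also for every t ∈ FOLLOW(A) = {$}.

A -> λ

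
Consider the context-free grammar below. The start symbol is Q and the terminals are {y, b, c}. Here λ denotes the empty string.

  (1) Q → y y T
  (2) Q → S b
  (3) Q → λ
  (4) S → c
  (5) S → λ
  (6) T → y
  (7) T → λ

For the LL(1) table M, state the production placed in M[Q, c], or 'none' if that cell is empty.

FIRST(S) = {λ, c}
FIRST(T) = {λ, y}
FIRST(Q) = {λ, b, c, y}  (via S b)
FOLLOW(Q) includes $ since Q is the start symbol.
FOLLOW(Q): Q appears on no right-hand side. Thus FOLLOW(Q) = {$}.
For Q → y y T: FIRST(y y T) = {y}, so it goes in M[Q, t] for t ∈ {y}.
For Q → S b: FIRST(S b) = {b, c}, so it goes in M[Q, t] for t ∈ {b, c}.
For Q → λ: FIRST(λ) = {λ}, so it goes in M[Q, t] for t ∈ {}; since λ ∈ FIRST, also for every t ∈ FOLLOW(Q) = {$}.

Q → S b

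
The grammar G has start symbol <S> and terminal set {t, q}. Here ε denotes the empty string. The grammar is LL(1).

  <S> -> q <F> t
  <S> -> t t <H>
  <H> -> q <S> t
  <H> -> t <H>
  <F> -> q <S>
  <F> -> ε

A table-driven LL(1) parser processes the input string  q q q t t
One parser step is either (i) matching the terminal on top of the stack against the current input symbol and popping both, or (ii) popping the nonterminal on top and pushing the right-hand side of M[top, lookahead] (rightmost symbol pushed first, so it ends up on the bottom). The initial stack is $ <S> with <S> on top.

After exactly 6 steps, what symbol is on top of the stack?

<F>

     Stack        Input        Action
  1  $ <S>        q q q t t $  expand <S> -> q <F> t
  2  $ t <F> q    q q q t t $  match q
  3  $ t <F>      q q t t $    expand <F> -> q <S>
  4  $ t <S> q    q q t t $    match q
  5  $ t <S>      q t t $      expand <S> -> q <F> t
  6  $ t t <F> q  q t t $      match q
Stack after step 6: $ t t <F> (top = <F>).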